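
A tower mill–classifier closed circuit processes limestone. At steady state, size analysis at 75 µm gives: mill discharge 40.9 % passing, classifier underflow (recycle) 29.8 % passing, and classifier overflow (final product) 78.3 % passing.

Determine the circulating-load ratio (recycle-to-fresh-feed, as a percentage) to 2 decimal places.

Let r = R/F. Size balance at 75 µm:
(1+r)d = ru + o → r = (o−d)/(d−u)
r = (78.3 − 40.9)/(40.9 − 29.8) = 37.4/11.1 = 3.3694
CL = 100·r = 336.94 %

CL = 336.94 %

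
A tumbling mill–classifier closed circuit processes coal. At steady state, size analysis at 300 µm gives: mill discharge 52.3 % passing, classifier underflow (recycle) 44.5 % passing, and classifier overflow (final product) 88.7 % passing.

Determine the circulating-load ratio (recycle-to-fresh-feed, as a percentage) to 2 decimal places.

CL = 466.67 %

Let r = R/F. Size balance at 300 µm:
Fd + Rd = Ru + Fo ⇒ R/F = (o−d)/(d−u)
r = (88.7 − 52.3)/(52.3 − 44.5) = 36.4/7.8 = 4.6667
CL = 100·r = 466.67 %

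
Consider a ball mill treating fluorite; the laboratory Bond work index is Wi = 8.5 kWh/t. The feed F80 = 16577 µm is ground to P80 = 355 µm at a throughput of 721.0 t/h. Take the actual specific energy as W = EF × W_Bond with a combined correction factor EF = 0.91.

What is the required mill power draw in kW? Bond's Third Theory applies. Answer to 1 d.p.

W = 10·Wi·[P80^(−½) − F80^(−½)]
W = 10·8.5·(1/√355 − 1/√16577) = 10·8.5·(0.045308) = 3.8511 kWh/t
With EF = 0.91: W = 3.8511·0.91 = 3.5045 kWh/t
Mill draw = 3.5045 × 721.0 = 2526.8 kW

P = 2526.8 kW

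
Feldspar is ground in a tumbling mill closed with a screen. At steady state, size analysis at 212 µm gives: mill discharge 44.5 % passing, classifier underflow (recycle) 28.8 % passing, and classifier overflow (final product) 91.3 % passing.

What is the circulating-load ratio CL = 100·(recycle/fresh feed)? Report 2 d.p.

CL = 298.09 %

Classifier node, passing 212 µm:
r = (o − d)/(d − u)
r = (91.3 − 44.5)/(44.5 − 28.8) = 46.8/15.7 = 2.9809
CL = 100·r = 298.09 %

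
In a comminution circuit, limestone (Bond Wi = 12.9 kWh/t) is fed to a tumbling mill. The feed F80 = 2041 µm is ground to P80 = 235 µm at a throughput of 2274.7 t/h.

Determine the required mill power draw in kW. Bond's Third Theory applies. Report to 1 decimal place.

W = 10·Wi·[P80^(−½) − F80^(−½)]
W = 10·12.9·(1/√235 − 1/√2041) = 10·12.9·(0.043098) = 5.5596 kWh/t
Power = W × throughput = 5.5596 kWh/t × 2274.7 t/h = 12646.5 kW

P = 12646.5 kW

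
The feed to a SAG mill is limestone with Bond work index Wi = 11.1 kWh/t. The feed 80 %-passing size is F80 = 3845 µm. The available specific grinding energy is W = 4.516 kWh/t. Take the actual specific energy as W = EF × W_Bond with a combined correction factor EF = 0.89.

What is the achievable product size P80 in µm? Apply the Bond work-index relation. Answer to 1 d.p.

P80 = 261.5 µm

W = 10·Wi·(P80^(-½) − F80^(-½))
W_Bond = W / EF = 4.516 / 0.89 = 5.0742 kWh/t
P80^-0.5 = F80^-0.5 + W_Bond/(10 Wi)
  = 5.0742/(10·11.1) + 1/√3845 = 0.045713 + 0.016127 = 0.061840
P80 = (1/0.061840)² = 16.1707² = 261.49 µm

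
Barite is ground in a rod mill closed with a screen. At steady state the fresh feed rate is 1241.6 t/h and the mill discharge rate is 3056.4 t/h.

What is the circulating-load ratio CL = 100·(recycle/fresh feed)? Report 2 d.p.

CL = 146.17 %

Discharge = new feed + return, hence
R = M − F = 3056.4 − 1241.6 = 1814.8 t/h
CL = 100·R/F = 100·1814.8/1241.6 = 146.17 %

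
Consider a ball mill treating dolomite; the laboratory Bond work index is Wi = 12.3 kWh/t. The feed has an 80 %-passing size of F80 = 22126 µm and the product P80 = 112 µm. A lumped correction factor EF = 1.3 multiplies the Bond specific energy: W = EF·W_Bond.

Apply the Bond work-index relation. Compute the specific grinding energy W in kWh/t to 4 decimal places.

Bond:  W = 10 Wi (1/√P − 1/√F)
1/√112 = 0.094491;  1/√22126 = 0.006723
W = 10·12.3·(0.094491 − 0.006723) = 10.7955 kWh/t
With EF = 1.3: W = 10.7955·1.3 = 14.0342 kWh/t

W = 14.0342 kWh/t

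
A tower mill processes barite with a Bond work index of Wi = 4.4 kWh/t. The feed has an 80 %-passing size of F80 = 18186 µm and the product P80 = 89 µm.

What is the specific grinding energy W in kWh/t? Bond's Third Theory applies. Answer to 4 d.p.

W = 4.3377 kWh/t

Bond: W = 10·Wi·(1/√P80 − 1/√F80)
1/√89 = 0.106000;  1/√18186 = 0.007415
W = 10·4.4·(0.106000 − 0.007415) = 4.3377 kWh/t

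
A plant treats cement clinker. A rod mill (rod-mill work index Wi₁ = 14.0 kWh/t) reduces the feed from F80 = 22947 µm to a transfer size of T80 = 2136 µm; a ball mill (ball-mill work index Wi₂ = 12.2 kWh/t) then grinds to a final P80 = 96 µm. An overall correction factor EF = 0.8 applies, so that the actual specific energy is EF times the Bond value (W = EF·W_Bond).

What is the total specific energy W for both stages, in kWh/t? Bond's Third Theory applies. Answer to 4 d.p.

W = 9.5335 kWh/t

W = 10 Wi (P80^-0.5 − F80^-0.5)
Stage 1 (22947→2136 µm, Wi₁=14.0): W₁ = 10·14.0·(0.021637 − 0.006601) = 2.1050 kWh/t
Stage 2 (2136→96 µm, Wi₂=12.2): W₂ = 10·12.2·(0.102062 − 0.021637) = 9.8118 kWh/t
W = W₁ + W₂ = 2.1050 + 9.8118 = 11.9168 kWh/t
With EF = 0.8: W = 11.9168·0.8 = 9.5335 kWh/t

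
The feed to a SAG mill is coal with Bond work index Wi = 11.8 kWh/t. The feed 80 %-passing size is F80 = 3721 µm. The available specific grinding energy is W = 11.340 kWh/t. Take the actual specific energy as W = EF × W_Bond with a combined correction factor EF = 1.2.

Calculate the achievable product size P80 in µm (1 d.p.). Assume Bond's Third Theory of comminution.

W = 10·Wi·[P80^(−½) − F80^(−½)]
W_Bond = W / EF = 11.340 / 1.2 = 9.4500 kWh/t
P80^-0.5 = F80^-0.5 + W_Bond/(10 Wi)
  = 9.4500/(10·11.8) + 1/√3721 = 0.080085 + 0.016393 = 0.096478
P80 = (1/0.096478)² = 10.3650² = 107.43 µm

P80 = 107.4 µm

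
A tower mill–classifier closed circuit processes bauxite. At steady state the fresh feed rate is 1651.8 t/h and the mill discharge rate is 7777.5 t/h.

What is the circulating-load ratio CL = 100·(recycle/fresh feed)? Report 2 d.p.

Discharge = new feed + return, hence
R = M − F = 7777.5 − 1651.8 = 6125.7 t/h
CL = 100·R/F = 100·6125.7/1651.8 = 370.85 %

CL = 370.85 %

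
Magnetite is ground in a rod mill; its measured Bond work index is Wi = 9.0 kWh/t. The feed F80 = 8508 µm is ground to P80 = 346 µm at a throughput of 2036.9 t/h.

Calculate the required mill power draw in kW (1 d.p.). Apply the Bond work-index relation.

P = 7867.9 kW

W = 10 Wi (1/√P80 − 1/√F80)  [Bond]
W = 10·9.0·(1/√346 − 1/√8508) = 10·9.0·(0.042919) = 3.8627 kWh/t
P_mill = W·ṁ = 3.8627·2036.9 = 7867.9 kW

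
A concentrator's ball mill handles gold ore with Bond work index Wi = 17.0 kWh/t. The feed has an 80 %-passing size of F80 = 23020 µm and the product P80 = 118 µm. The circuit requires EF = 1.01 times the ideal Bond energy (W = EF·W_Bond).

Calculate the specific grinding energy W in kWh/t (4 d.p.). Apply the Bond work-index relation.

W = 10 Wi (1/√P80 − 1/√F80)  [Bond]
1/√118 = 0.092057;  1/√23020 = 0.006591
W = 10·17.0·(0.092057 − 0.006591) = 14.5293 kWh/t
With EF = 1.01: W = 14.5293·1.01 = 14.6746 kWh/t

W = 14.6746 kWh/t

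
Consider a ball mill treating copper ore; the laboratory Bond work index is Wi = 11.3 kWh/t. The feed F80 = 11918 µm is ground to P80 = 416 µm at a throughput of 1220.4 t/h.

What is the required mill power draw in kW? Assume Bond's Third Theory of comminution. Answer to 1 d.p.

W = 10 Wi (P80^-0.5 − F80^-0.5)
W = 10·11.3·(1/√416 − 1/√11918) = 10·11.3·(0.039869) = 4.5052 kWh/t
P = W·T = 4.5052·1220.4 = 5498.1 kW

P = 5498.1 kW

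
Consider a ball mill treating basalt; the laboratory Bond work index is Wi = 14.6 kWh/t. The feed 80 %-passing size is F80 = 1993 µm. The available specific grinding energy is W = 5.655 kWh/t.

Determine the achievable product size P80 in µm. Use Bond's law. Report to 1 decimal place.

P80 = 267.6 µm

Bond: W = 10·Wi·(1/√P80 − 1/√F80)
P80^(−½) = W/(10 Wi) + F80^(−½)
  = 5.6550/(10·14.6) + 1/√1993 = 0.038733 + 0.022400 = 0.061133
P80 = (1/0.061133)² = 16.3578² = 267.58 µm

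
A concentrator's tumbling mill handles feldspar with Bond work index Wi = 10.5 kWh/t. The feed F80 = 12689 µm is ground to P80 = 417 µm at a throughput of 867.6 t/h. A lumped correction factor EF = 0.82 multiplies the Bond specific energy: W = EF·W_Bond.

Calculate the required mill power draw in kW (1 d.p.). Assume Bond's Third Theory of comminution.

P = 2994.9 kW

W = 10 Wi / √P80 − 10 Wi / √F80
W = 10·10.5·(1/√417 − 1/√12689) = 10·10.5·(0.040093) = 4.2097 kWh/t
Apply correction: 4.2097 × 0.82 = 3.4520 kWh/t
Power = W × throughput = 3.4520 kWh/t × 867.6 t/h = 2994.9 kW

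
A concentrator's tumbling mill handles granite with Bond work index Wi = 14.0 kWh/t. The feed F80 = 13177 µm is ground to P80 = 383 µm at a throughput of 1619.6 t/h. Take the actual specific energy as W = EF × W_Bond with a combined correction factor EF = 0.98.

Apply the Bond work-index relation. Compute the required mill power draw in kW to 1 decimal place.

P = 9418.6 kW

W = 10 Wi / √P80 − 10 Wi / √F80
W = 10·14.0·(1/√383 − 1/√13177) = 10·14.0·(0.042386) = 5.9341 kWh/t
Apply correction: 5.9341 × 0.98 = 5.8154 kWh/t
P = W·T = 5.8154·1619.6 = 9418.6 kW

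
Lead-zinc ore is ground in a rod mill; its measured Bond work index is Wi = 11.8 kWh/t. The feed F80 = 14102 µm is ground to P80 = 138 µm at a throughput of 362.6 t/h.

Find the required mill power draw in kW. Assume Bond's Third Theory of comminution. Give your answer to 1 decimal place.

P = 3281.9 kW

W = 10 Wi / √P80 − 10 Wi / √F80
W = 10·11.8·(1/√138 − 1/√14102) = 10·11.8·(0.076705) = 9.0512 kWh/t
Mill draw = 9.0512 × 362.6 = 3281.9 kW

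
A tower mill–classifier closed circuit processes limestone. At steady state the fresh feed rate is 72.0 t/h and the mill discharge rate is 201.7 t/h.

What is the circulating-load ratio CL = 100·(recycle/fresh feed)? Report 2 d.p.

CL = 180.14 %

Mill node: discharge = fresh + recycle.
R = M − F = 201.7 − 72.0 = 129.7 t/h
CL = 100·R/F = 100·129.7/72.0 = 180.14 %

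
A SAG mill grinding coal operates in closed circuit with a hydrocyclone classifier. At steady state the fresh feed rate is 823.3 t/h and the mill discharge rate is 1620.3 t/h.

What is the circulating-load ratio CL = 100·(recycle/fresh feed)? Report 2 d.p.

CL = 96.81 %

M = F + R at steady state, so:
R = M − F = 1620.3 − 823.3 = 797.0 t/h
CL = 100·R/F = 100·797.0/823.3 = 96.81 %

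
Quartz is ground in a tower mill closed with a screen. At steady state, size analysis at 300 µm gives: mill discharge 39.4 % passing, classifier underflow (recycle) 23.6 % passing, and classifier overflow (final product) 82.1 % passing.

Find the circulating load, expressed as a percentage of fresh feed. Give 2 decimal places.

CL = 270.25 %

Mass balance on the −300 µm fraction:
(1+r)d = ru + o → r = (o−d)/(d−u)
r = (82.1 − 39.4)/(39.4 − 23.6) = 42.7/15.8 = 2.7025
CL = 100·r = 270.25 %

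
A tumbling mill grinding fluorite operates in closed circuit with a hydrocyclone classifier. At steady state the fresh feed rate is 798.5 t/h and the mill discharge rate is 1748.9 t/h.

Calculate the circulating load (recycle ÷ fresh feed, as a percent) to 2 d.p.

CL = 119.02 %

Discharge = new feed + return, hence
R = M − F = 1748.9 − 798.5 = 950.4 t/h
CL = 100·R/F = 100·950.4/798.5 = 119.02 %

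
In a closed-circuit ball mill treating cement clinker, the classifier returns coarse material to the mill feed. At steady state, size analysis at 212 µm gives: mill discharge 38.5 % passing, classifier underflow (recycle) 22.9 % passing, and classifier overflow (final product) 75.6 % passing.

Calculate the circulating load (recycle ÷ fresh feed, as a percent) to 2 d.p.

CL = 237.82 %

Two-product formula at 212 µm:
Fd + Rd = Ru + Fo ⇒ R/F = (o−d)/(d−u)
r = (75.6 − 38.5)/(38.5 − 22.9) = 37.1/15.6 = 2.3782
CL = 100·r = 237.82 %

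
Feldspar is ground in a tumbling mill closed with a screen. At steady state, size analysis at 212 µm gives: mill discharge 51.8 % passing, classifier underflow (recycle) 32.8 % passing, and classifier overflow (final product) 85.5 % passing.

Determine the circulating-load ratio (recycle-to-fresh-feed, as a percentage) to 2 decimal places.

CL = 177.37 %

Balance %-passing 212 µm (r = R/F):
d + r·d = r·u + o → r(d−u) = o−d
r = (85.5 − 51.8)/(51.8 − 32.8) = 33.7/19.0 = 1.7737
CL = 100·r = 177.37 %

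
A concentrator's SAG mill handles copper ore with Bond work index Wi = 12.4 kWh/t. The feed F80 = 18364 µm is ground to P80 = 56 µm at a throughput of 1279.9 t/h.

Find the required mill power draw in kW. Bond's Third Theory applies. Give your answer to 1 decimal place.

W = 10·Wi·(P80^(-½) − F80^(-½))
W = 10·12.4·(1/√56 − 1/√18364) = 10·12.4·(0.126251) = 15.6552 kWh/t
P_mill = W·ṁ = 15.6552·1279.9 = 20037.0 kW

P = 20037.0 kW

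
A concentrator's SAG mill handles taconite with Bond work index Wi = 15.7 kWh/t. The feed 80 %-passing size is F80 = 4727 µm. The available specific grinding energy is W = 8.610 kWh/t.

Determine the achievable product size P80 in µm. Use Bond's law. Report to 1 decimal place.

P80 = 207.7 µm

W_Bond = 10·Wi·(1/√P₈₀ − 1/√F₈₀)
P80^-0.5 = F80^-0.5 + W/(10 Wi)
  = 8.6100/(10·15.7) + 1/√4727 = 0.054841 + 0.014545 = 0.069386
P80 = (1/0.069386)² = 14.4122² = 207.71 µm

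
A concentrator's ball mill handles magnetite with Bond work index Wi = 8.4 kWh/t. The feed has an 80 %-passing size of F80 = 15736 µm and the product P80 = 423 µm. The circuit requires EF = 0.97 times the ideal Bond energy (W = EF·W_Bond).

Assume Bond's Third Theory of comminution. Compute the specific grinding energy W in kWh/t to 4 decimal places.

W = 10·Wi·(P80^(-½) − F80^(-½))
1/√423 = 0.048622;  1/√15736 = 0.007972
W = 10·8.4·(0.048622 − 0.007972) = 3.4146 kWh/t
Apply correction: 3.4146 × 0.97 = 3.3122 kWh/t

W = 3.3122 kWh/t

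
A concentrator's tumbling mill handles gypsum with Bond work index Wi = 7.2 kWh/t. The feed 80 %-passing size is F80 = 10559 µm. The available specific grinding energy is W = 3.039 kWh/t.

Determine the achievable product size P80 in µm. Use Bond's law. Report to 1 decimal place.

W = 10·Wi·[P80^(−½) − F80^(−½)]
⇒ 1/√P80 = W/(10 Wi) + 1/√F80
  = 3.0390/(10·7.2) + 1/√10559 = 0.042208 + 0.009732 = 0.051940
P80 = (1/0.051940)² = 19.2530² = 370.68 µm

P80 = 370.7 µm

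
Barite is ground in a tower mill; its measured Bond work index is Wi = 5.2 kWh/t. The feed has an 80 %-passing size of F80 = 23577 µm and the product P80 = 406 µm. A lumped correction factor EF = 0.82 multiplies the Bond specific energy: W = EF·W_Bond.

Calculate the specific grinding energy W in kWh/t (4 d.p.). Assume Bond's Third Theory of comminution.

W = 1.8385 kWh/t

W = 10·Wi·(P80^(-½) − F80^(-½))
1/√406 = 0.049629;  1/√23577 = 0.006513
W = 10·5.2·(0.049629 − 0.006513) = 2.2421 kWh/t
W_actual = 0.82 × 2.2421 = 1.8385 kWh/t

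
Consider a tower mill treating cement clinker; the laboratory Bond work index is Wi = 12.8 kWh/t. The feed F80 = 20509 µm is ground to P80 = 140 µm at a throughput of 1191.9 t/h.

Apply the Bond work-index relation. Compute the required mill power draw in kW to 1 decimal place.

W = 10 Wi / √P80 − 10 Wi / √F80
W = 10·12.8·(1/√140 − 1/√20509) = 10·12.8·(0.077533) = 9.9242 kWh/t
P = W·T = 9.9242·1191.9 = 11828.6 kW

P = 11828.6 kW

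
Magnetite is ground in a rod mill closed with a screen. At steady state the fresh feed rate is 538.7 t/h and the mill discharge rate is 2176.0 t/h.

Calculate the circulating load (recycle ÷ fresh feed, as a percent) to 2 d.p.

CL = 303.94 %

Mill node: discharge = fresh + recycle.
R = M − F = 2176.0 − 538.7 = 1637.3 t/h
CL = 100·R/F = 100·1637.3/538.7 = 303.94 %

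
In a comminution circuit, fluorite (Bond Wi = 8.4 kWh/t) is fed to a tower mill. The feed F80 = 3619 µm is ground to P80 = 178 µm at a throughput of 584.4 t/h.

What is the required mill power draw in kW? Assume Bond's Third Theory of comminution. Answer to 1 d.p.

P = 2863.4 kW

W = 10·Wi·[P80^(−½) − F80^(−½)]
W = 10·8.4·(1/√178 − 1/√3619) = 10·8.4·(0.058330) = 4.8997 kWh/t
P_mill = W·ṁ = 4.8997·584.4 = 2863.4 kW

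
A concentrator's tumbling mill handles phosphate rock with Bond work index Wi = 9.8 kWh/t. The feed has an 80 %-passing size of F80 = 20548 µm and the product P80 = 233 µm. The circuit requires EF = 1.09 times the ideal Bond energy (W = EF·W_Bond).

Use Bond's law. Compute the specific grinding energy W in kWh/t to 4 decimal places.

W = 10 Wi (P80^-0.5 − F80^-0.5)
1/√233 = 0.065512;  1/√20548 = 0.006976
W = 10·9.8·(0.065512 − 0.006976) = 5.7365 kWh/t
Corrected W = EF·W_Bond = 1.09·5.7365 = 6.2528 kWh/t

W = 6.2528 kWh/t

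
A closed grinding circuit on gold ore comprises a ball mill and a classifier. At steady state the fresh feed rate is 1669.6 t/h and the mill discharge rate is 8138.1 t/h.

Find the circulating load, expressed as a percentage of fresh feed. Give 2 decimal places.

Mill node: discharge = fresh + recycle.
R = M − F = 8138.1 − 1669.6 = 6468.5 t/h
CL = 100·R/F = 100·6468.5/1669.6 = 387.43 %

CL = 387.43 %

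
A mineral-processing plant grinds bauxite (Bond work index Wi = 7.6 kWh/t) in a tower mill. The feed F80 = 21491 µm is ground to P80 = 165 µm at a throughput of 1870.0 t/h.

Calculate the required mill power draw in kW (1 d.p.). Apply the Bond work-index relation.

W = 10 Wi (P80^-0.5 − F80^-0.5)
W = 10·7.6·(1/√165 − 1/√21491) = 10·7.6·(0.071029) = 5.3982 kWh/t
Mill draw = 5.3982 × 1870.0 = 10094.6 kW

P = 10094.6 kW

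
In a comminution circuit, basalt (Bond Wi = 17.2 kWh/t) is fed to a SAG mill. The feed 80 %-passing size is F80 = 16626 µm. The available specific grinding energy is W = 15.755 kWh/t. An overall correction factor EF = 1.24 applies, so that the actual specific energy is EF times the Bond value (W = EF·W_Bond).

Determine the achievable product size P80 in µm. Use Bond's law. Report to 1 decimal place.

W = 10·Wi·[P80^(−½) − F80^(−½)]
W_Bond = W / EF = 15.755 / 1.24 = 12.7056 kWh/t
P80^(−½) = W_Bond/(10 Wi) + F80^(−½)
  = 12.7056/(10·17.2) + 1/√16626 = 0.073870 + 0.007755 = 0.081625
P80 = (1/0.081625)² = 12.2511² = 150.09 µm

P80 = 150.1 µm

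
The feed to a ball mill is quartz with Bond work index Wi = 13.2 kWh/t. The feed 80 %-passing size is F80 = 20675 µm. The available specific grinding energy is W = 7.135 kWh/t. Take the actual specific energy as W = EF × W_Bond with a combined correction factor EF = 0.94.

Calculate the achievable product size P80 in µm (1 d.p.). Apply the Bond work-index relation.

P80 = 240.7 µm

W_Bond = 10·Wi·(1/√P₈₀ − 1/√F₈₀)
W_Bond = W / EF = 7.135 / 0.94 = 7.5904 kWh/t
1/√P80 = 1/√F80 + W_Bond/(10·Wi)
  = 7.5904/(10·13.2) + 1/√20675 = 0.057503 + 0.006955 = 0.064458
P80 = (1/0.064458)² = 15.5140² = 240.68 µm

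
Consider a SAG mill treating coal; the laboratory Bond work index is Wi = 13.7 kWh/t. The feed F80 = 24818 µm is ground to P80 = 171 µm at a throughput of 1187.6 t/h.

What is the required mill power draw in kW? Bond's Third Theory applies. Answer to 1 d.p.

W = 10 Wi (P80^-0.5 − F80^-0.5)
W = 10·13.7·(1/√171 − 1/√24818) = 10·13.7·(0.070124) = 9.6070 kWh/t
P_mill = W·ṁ = 9.6070·1187.6 = 11409.3 kW

P = 11409.3 kW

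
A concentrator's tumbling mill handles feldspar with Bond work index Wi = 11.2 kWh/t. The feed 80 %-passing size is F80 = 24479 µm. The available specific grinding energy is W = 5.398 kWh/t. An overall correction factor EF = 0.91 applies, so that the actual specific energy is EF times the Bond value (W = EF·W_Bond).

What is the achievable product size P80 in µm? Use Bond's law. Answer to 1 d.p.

P80 = 283.9 µm

Bond: W = 10·Wi·(1/√P80 − 1/√F80)
W_Bond = W / EF = 5.398 / 0.91 = 5.9319 kWh/t
⇒ 1/√P80 = W_Bond/(10 Wi) + 1/√F80
  = 5.9319/(10·11.2) + 1/√24479 = 0.052963 + 0.006392 = 0.059355
P80 = (1/0.059355)² = 16.8479² = 283.85 µm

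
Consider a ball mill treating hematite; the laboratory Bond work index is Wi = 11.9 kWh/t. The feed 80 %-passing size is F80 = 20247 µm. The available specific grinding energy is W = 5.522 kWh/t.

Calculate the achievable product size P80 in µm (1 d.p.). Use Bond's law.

W_Bond = 10·Wi·(1/√P₈₀ − 1/√F₈₀)
P80^-0.5 = F80^-0.5 + W/(10 Wi)
  = 5.5220/(10·11.9) + 1/√20247 = 0.046403 + 0.007028 = 0.053431
P80 = (1/0.053431)² = 18.7157² = 350.28 µm

P80 = 350.3 µm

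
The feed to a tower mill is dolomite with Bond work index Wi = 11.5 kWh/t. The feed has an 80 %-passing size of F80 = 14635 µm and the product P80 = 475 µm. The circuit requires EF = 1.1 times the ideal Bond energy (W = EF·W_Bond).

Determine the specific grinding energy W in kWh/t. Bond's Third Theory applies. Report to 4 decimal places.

W = 4.7585 kWh/t

W = 10·Wi·(P80^(-½) − F80^(-½))
1/√475 = 0.045883;  1/√14635 = 0.008266
W = 10·11.5·(0.045883 − 0.008266) = 4.3260 kWh/t
With EF = 1.1: W = 4.3260·1.1 = 4.7585 kWh/t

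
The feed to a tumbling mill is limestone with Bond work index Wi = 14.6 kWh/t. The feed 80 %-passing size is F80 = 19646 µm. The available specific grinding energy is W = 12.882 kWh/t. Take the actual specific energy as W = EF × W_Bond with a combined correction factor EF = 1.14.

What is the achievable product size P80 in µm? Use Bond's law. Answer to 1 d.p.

W_Bond = 10·Wi·(1/√P₈₀ − 1/√F₈₀)
W_Bond = W / EF = 12.882 / 1.14 = 11.3000 kWh/t
1/√P80 = 1/√F80 + W_Bond/(10·Wi)
  = 11.3000/(10·14.6) + 1/√19646 = 0.077397 + 0.007134 = 0.084532
P80 = (1/0.084532)² = 11.8299² = 139.95 µm

P80 = 139.9 µm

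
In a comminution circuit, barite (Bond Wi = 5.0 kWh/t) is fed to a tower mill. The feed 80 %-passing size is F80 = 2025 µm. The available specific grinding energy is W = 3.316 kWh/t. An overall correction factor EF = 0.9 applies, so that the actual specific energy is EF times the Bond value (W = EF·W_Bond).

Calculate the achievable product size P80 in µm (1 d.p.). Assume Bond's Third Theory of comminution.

W = 10·Wi·[P80^(−½) − F80^(−½)]
W_Bond = W / EF = 3.316 / 0.9 = 3.6844 kWh/t
P80^-0.5 = F80^-0.5 + W_Bond/(10 Wi)
  = 3.6844/(10·5.0) + 1/√2025 = 0.073689 + 0.022222 = 0.095911
P80 = (1/0.095911)² = 10.4263² = 108.71 µm

P80 = 108.7 µm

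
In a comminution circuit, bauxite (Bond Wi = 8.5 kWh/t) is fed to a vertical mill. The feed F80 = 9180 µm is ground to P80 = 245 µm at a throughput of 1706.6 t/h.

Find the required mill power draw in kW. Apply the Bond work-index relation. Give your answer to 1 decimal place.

P = 7753.6 kW

W = 10·Wi·(P80^(-½) − F80^(-½))
W = 10·8.5·(1/√245 − 1/√9180) = 10·8.5·(0.053451) = 4.5433 kWh/t
P_mill = W·ṁ = 4.5433·1706.6 = 7753.6 kW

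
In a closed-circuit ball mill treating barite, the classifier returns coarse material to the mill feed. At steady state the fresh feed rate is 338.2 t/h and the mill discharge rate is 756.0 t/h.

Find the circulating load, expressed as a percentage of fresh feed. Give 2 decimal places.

Discharge = new feed + return, hence
R = M − F = 756.0 − 338.2 = 417.8 t/h
CL = 100·R/F = 100·417.8/338.2 = 123.54 %

CL = 123.54 %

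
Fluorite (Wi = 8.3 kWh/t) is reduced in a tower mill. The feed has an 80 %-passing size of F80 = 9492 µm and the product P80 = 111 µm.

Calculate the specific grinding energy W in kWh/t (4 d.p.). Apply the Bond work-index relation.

W = 7.0261 kWh/t

W = 10 Wi (P80^-0.5 − F80^-0.5)
1/√111 = 0.094916;  1/√9492 = 0.010264
W = 10·8.3·(0.094916 − 0.010264) = 7.0261 kWh/t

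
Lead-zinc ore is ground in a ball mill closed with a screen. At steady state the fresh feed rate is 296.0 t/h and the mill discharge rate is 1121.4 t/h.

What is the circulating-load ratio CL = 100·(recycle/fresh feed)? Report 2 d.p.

Steady state: M = F + R.
R = M − F = 1121.4 − 296.0 = 825.4 t/h
CL = 100·R/F = 100·825.4/296.0 = 278.85 %

CL = 278.85 %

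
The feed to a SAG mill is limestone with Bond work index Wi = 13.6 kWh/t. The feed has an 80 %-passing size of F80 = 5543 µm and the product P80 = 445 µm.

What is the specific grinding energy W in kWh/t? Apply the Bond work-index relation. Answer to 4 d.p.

W = 4.6203 kWh/t

Bond:  W = 10 Wi (1/√P − 1/√F)
1/√445 = 0.047405;  1/√5543 = 0.013432
W = 10·13.6·(0.047405 − 0.013432) = 4.6203 kWh/t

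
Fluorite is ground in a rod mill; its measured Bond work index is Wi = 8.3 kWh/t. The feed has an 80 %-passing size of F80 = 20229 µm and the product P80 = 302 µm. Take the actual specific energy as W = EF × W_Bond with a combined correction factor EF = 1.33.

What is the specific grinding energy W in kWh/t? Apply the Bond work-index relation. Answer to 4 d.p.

W = 10·Wi·(P80^(-½) − F80^(-½))
1/√302 = 0.057544;  1/√20229 = 0.007031
W = 10·8.3·(0.057544 − 0.007031) = 4.1925 kWh/t
W_actual = 1.33 × 4.1925 = 5.5761 kWh/t

W = 5.5761 kWh/t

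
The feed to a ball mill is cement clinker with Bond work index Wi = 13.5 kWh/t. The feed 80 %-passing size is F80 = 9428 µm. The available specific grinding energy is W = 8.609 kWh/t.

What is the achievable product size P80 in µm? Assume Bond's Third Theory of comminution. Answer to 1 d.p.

Bond: W = 10·Wi·(1/√P80 − 1/√F80)
1/√P80 = 1/√F80 + W/(10·Wi)
  = 8.6090/(10·13.5) + 1/√9428 = 0.063770 + 0.010299 = 0.074069
P80 = (1/0.074069)² = 13.5009² = 182.27 µm

P80 = 182.3 µm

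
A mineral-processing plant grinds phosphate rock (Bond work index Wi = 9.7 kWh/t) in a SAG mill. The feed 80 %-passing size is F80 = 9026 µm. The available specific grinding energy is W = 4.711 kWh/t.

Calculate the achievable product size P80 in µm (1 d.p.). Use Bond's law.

P80 = 286.4 µm

W = 10 Wi / √P80 − 10 Wi / √F80
P80^(−½) = W/(10 Wi) + F80^(−½)
  = 4.7110/(10·9.7) + 1/√9026 = 0.048567 + 0.010526 = 0.059093
P80 = (1/0.059093)² = 16.9226² = 286.37 µm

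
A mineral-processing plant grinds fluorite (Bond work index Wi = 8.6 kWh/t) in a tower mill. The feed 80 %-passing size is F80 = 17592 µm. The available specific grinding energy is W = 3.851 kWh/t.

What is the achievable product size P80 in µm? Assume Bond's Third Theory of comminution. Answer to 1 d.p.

W = 10 Wi / √P80 − 10 Wi / √F80
P80^-0.5 = F80^-0.5 + W/(10 Wi)
  = 3.8510/(10·8.6) + 1/√17592 = 0.044779 + 0.007539 = 0.052319
P80 = (1/0.052319)² = 19.1137² = 365.33 µm

P80 = 365.3 µm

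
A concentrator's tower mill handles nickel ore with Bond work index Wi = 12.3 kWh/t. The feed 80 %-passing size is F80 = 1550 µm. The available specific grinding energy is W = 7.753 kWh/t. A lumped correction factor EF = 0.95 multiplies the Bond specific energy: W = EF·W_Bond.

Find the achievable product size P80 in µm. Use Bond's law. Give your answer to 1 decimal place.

P80 = 118.8 µm

W = 10·Wi·[P80^(−½) − F80^(−½)]
W_Bond = W / EF = 7.753 / 0.95 = 8.1611 kWh/t
1/√P80 = 1/√F80 + W_Bond/(10·Wi)
  = 8.1611/(10·12.3) + 1/√1550 = 0.066350 + 0.025400 = 0.091750
P80 = (1/0.091750)² = 10.8992² = 118.79 µm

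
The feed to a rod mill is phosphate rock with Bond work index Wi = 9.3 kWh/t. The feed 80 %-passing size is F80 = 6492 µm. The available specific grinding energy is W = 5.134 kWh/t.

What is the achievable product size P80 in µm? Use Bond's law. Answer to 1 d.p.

P80 = 218.7 µm

Bond: W = 10·Wi·(1/√P80 − 1/√F80)
P80^-0.5 = F80^-0.5 + W/(10 Wi)
  = 5.1340/(10·9.3) + 1/√6492 = 0.055204 + 0.012411 = 0.067615
P80 = (1/0.067615)² = 14.7895² = 218.73 µm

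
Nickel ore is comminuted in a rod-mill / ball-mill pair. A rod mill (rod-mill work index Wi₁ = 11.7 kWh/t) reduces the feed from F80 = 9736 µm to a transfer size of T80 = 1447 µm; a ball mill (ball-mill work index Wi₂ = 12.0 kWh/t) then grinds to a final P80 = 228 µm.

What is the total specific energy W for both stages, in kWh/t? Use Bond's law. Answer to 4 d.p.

W = 10 Wi (1/√P80 − 1/√F80)  [Bond]
Stage 1 (9736→1447 µm, Wi₁=11.7): W₁ = 10·11.7·(0.026288 − 0.010135) = 1.8900 kWh/t
Stage 2 (1447→228 µm, Wi₂=12.0): W₂ = 10·12.0·(0.066227 − 0.026288) = 4.7926 kWh/t
W = W₁ + W₂ = 1.8900 + 4.7926 = 6.6826 kWh/t

W = 6.6826 kWh/t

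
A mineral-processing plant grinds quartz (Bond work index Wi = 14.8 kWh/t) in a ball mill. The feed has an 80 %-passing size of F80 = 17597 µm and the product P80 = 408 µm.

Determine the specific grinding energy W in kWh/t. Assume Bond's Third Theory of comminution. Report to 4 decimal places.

W = 6.2114 kWh/t

W = 10·Wi·[P80^(−½) − F80^(−½)]
1/√408 = 0.049507;  1/√17597 = 0.007538
W = 10·14.8·(0.049507 − 0.007538) = 6.2114 kWh/t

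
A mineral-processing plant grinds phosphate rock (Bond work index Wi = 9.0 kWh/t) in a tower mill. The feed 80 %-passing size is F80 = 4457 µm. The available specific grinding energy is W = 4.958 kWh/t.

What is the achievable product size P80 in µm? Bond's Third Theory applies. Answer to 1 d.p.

P80 = 203.7 µm

W = 10 Wi (1/√P80 − 1/√F80)  [Bond]
⇒ 1/√P80 = W/(10·Wi) + 1/√F80
  = 4.9580/(10·9.0) + 1/√4457 = 0.055089 + 0.014979 = 0.070068
P80 = (1/0.070068)² = 14.2719² = 203.69 µm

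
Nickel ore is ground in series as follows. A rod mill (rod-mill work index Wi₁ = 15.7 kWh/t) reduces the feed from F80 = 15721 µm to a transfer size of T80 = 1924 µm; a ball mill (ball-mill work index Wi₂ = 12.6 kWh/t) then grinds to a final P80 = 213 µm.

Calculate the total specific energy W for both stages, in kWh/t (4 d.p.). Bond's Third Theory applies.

W_Bond = 10·Wi·(1/√P₈₀ − 1/√F₈₀)
Stage 1 (15721→1924 µm, Wi₁=15.7): W₁ = 10·15.7·(0.022798 − 0.007976) = 2.3271 kWh/t
Stage 2 (1924→213 µm, Wi₂=12.6): W₂ = 10·12.6·(0.068519 − 0.022798) = 5.7608 kWh/t
W = W₁ + W₂ = 2.3271 + 5.7608 = 8.0880 kWh/t

W = 8.0880 kWh/t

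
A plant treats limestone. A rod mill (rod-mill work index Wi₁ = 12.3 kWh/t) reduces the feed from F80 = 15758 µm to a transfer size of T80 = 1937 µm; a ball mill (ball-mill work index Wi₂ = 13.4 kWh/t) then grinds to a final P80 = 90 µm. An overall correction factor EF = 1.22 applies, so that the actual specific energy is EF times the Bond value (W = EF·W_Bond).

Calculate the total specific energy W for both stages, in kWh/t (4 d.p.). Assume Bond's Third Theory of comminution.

W = 15.7320 kWh/t

W = 10 Wi / √P80 − 10 Wi / √F80
Stage 1 (15758→1937 µm, Wi₁=12.3): W₁ = 10·12.3·(0.022721 − 0.007966) = 1.8149 kWh/t
Stage 2 (1937→90 µm, Wi₂=13.4): W₂ = 10·13.4·(0.105409 − 0.022721) = 11.0802 kWh/t
W = W₁ + W₂ = 1.8149 + 11.0802 = 12.8951 kWh/t
Apply correction: 12.8951 × 1.22 = 15.7320 kWh/t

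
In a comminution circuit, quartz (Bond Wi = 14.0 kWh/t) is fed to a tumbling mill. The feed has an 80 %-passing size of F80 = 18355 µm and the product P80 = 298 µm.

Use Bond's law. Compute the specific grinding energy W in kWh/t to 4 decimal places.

W = 7.0766 kWh/t

W = 10 Wi (1/√P80 − 1/√F80)  [Bond]
1/√298 = 0.057928;  1/√18355 = 0.007381
W = 10·14.0·(0.057928 − 0.007381) = 7.0766 kWh/t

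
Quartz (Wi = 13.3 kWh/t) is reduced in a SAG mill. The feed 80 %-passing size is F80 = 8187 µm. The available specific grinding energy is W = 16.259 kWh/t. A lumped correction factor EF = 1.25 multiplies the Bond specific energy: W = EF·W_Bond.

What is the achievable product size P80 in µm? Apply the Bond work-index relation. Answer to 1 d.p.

W = 10 Wi (1/√P80 − 1/√F80)  [Bond]
W_Bond = W / EF = 16.259 / 1.25 = 13.0072 kWh/t
P80^-0.5 = F80^-0.5 + W_Bond/(10 Wi)
  = 13.0072/(10·13.3) + 1/√8187 = 0.097798 + 0.011052 = 0.108850
P80 = (1/0.108850)² = 9.1869² = 84.40 µm

P80 = 84.4 µm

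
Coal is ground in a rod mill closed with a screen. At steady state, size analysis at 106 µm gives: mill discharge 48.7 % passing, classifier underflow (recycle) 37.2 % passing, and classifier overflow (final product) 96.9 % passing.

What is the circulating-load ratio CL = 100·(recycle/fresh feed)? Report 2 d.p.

CL = 419.13 %

Balance %-passing 106 µm (r = R/F):
r = (o − d)/(d − u)
r = (96.9 − 48.7)/(48.7 − 37.2) = 48.2/11.5 = 4.1913
CL = 100·r = 419.13 %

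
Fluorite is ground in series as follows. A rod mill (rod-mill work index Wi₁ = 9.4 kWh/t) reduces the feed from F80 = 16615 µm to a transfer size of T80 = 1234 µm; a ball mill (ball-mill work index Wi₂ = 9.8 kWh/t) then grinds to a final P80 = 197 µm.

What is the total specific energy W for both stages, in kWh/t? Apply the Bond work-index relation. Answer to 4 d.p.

W = 6.1391 kWh/t

W = 10·Wi·[P80^(−½) − F80^(−½)]
Stage 1 (16615→1234 µm, Wi₁=9.4): W₁ = 10·9.4·(0.028467 − 0.007758) = 1.9467 kWh/t
Stage 2 (1234→197 µm, Wi₂=9.8): W₂ = 10·9.8·(0.071247 − 0.028467) = 4.1924 kWh/t
W = W₁ + W₂ = 1.9467 + 4.1924 = 6.1391 kWh/t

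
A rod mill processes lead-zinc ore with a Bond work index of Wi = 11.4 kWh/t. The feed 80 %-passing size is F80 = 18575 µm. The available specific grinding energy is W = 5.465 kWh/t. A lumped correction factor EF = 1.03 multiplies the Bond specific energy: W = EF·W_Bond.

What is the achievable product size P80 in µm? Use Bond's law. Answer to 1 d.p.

P80 = 344.5 µm

W = 10 Wi (P80^-0.5 − F80^-0.5)
W_Bond = W / EF = 5.465 / 1.03 = 5.3058 kWh/t
⇒ 1/√P80 = W_Bond/(10 Wi) + 1/√F80
  = 5.3058/(10·11.4) + 1/√18575 = 0.046542 + 0.007337 = 0.053880
P80 = (1/0.053880)² = 18.5599² = 344.47 µm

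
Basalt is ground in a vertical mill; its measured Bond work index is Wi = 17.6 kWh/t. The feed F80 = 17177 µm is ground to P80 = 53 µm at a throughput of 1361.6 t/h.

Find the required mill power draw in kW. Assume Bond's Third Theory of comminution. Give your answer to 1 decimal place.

W = 10 Wi (1/√P80 − 1/√F80)  [Bond]
W = 10·17.6·(1/√53 − 1/√17177) = 10·17.6·(0.129731) = 22.8326 kWh/t
P_mill = W·ṁ = 22.8326·1361.6 = 31088.8 kW

P = 31088.8 kW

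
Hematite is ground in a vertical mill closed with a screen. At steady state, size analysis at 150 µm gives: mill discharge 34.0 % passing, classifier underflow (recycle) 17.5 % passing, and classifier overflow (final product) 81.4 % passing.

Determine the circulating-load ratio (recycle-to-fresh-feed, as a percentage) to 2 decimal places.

Mass balance on the −150 µm fraction:
(1+r)d = ru + o → r = (o−d)/(d−u)
r = (81.4 − 34.0)/(34.0 − 17.5) = 47.4/16.5 = 2.8727
CL = 100·r = 287.27 %

CL = 287.27 %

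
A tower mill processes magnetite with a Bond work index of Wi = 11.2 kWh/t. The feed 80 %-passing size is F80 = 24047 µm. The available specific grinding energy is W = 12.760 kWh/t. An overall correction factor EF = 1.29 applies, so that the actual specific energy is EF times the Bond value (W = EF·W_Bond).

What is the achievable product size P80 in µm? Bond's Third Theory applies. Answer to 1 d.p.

P80 = 111.4 µm

W = 10·Wi·[P80^(−½) − F80^(−½)]
W_Bond = W / EF = 12.760 / 1.29 = 9.8915 kWh/t
1/√P80 = 1/√F80 + W_Bond/(10·Wi)
  = 9.8915/(10·11.2) + 1/√24047 = 0.088317 + 0.006449 = 0.094765
P80 = (1/0.094765)² = 10.5524² = 111.35 µm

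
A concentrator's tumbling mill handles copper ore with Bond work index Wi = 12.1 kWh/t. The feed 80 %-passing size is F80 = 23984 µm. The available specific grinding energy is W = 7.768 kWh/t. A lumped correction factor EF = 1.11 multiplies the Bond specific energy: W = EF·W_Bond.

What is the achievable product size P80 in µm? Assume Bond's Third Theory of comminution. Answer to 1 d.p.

P80 = 241.9 µm

W_Bond = 10·Wi·(1/√P₈₀ − 1/√F₈₀)
W_Bond = W / EF = 7.768 / 1.11 = 6.9982 kWh/t
P80^-0.5 = F80^-0.5 + W_Bond/(10 Wi)
  = 6.9982/(10·12.1) + 1/√23984 = 0.057836 + 0.006457 = 0.064293
P80 = (1/0.064293)² = 15.5537² = 241.92 µm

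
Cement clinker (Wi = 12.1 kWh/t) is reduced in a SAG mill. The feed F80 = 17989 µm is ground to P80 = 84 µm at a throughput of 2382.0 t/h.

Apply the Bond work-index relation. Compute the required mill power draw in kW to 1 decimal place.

Bond:  W = 10 Wi (1/√P − 1/√F)
W = 10·12.1·(1/√84 − 1/√17989) = 10·12.1·(0.101653) = 12.3000 kWh/t
Mill draw = 12.3000 × 2382.0 = 29298.7 kW

P = 29298.7 kW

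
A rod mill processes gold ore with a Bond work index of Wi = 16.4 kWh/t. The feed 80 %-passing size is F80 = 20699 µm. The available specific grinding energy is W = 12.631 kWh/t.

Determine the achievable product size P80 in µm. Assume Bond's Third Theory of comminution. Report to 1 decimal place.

P80 = 141.8 µm

Bond:  W = 10 Wi (1/√P − 1/√F)
⇒ 1/√P80 = W/(10·Wi) + 1/√F80
  = 12.6310/(10·16.4) + 1/√20699 = 0.077018 + 0.006951 = 0.083969
P80 = (1/0.083969)² = 11.9092² = 141.83 µm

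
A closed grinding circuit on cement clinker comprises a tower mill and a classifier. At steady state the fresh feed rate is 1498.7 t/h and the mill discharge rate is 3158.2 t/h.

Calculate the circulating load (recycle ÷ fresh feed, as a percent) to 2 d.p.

Discharge = new feed + return, hence
R = M − F = 3158.2 − 1498.7 = 1659.5 t/h
CL = 100·R/F = 100·1659.5/1498.7 = 110.73 %

CL = 110.73 %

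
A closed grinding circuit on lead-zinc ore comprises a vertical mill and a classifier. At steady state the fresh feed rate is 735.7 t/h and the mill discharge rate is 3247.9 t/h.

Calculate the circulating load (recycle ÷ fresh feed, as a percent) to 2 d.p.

CL = 341.47 %

Steady state: M = F + R.
R = M − F = 3247.9 − 735.7 = 2512.2 t/h
CL = 100·R/F = 100·2512.2/735.7 = 341.47 %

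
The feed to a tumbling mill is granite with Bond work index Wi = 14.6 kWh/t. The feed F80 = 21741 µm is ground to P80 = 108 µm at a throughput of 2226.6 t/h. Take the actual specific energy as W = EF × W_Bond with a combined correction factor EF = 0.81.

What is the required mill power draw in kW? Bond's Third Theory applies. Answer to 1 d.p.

Bond: W = 10·Wi·(1/√P80 − 1/√F80)
W = 10·14.6·(1/√108 − 1/√21741) = 10·14.6·(0.089443) = 13.0587 kWh/t
W_actual = 0.81 × 13.0587 = 10.5775 kWh/t
P = W·T = 10.5775·2226.6 = 23551.9 kW

P = 23551.9 kW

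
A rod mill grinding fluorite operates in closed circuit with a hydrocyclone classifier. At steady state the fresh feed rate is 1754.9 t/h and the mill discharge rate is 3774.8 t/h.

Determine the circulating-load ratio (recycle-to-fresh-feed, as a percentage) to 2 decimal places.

CL = 115.10 %

Discharge = new feed + return, hence
R = M − F = 3774.8 − 1754.9 = 2019.9 t/h
CL = 100·R/F = 100·2019.9/1754.9 = 115.10 %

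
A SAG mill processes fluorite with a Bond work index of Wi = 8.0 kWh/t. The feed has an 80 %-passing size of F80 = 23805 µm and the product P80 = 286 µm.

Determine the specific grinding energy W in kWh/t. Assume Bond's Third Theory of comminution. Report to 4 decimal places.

W = 4.2120 kWh/t

W = 10 Wi (1/√P80 − 1/√F80)  [Bond]
1/√286 = 0.059131;  1/√23805 = 0.006481
W = 10·8.0·(0.059131 − 0.006481) = 4.2120 kWh/t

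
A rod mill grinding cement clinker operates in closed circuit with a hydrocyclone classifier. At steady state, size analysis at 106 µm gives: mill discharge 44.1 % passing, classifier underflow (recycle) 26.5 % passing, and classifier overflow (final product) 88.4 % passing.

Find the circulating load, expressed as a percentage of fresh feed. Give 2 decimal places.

CL = 251.70 %

Two-product formula at 106 µm:
d + r·d = r·u + o → r(d−u) = o−d
r = (88.4 − 44.1)/(44.1 − 26.5) = 44.3/17.6 = 2.5170
CL = 100·r = 251.70 %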